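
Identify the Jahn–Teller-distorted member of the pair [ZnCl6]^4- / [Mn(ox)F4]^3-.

[Mn(ox)F4]^3-

[ZnCl6]^4-: Summing ligand charges against the −4 overall charge gives an oxidation state of +2 for zinc. Group 12 minus oxidation state 2 gives a d¹⁰ configuration. The d¹⁰ configuration leaves the e_g set evenly filled (or empty) — no strong Jahn–Teller driving force.
[Mn(ox)F4]^3-: Each oxalate is −2; each fluoride is −1; balancing the −3 overall charge requires Mn(III). Group 7 minus oxidation state 3 gives a d⁴ configuration. Fluoride and oxalate are weak-field ligands for a first-row metal, so the complex is high-spin. The t₂g³e_g¹ (high-spin) configuration has an unevenly filled e_g set; the Jahn–Teller theorem predicts a tetragonal distortion (typically axial elongation) to lift the degeneracy.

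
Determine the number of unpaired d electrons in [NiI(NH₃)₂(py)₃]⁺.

2 unpaired electrons

Each iodide is −1; ammonia is neutral; pyridine is neutral; balancing the +1 overall charge requires Ni(II).
Nickel is a group-10 element; Ni(II) is therefore d⁸.
In an octahedral field the d⁸ configuration is t₂g⁶e_g² (only one arrangement possible), giving 2 unpaired electrons.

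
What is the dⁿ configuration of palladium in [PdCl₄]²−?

d8

Ligand charges: each chloride is −1. With an overall charge of −2 the palladium centre must be in the +2 oxidation state.
Group 10 minus oxidation state 2 gives a d⁸ configuration.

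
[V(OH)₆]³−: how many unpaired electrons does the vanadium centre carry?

2 unpaired electrons

Each hydroxide is −1; balancing the −3 overall charge requires V(III).
Group 5 minus oxidation state 3 gives a d² configuration.
In an octahedral field the d² configuration is t₂g²e_g⁰ (only one arrangement possible), giving 2 unpaired electrons.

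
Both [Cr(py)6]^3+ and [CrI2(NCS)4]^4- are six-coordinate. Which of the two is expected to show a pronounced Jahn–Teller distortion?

[Cr(py)6]^3+: Summing ligand charges against the +3 overall charge gives an oxidation state of +3 for chromium. Chromium is a group-6 element; Cr(III) is therefore d³. The d³ configuration leaves the e_g set evenly filled (or empty) — no strong Jahn–Teller driving force.
[CrI2(NCS)4]^4-: Summing ligand charges against the −4 overall charge gives an oxidation state of +2 for chromium. Cr sits in group 6, so the d-electron count is 6 − 2 = 4. Iodide and isothiocyanate are weak-field ligands for a first-row metal, so the complex is high-spin. The t₂g³e_g¹ (high-spin) configuration has an unevenly filled e_g set; the Jahn–Teller theorem predicts a tetragonal distortion (typically axial elongation) to lift the degeneracy.

[CrI2(NCS)4]^4-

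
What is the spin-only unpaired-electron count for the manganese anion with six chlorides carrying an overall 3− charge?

Ligand charges: each chloride is −1. With an overall charge of −3 the manganese centre must be in the +3 oxidation state.
Mn sits in group 7, so the d-electron count is 7 − 3 = 4.
The spin state decides the count: Chloride is a weak-field ligand for a first-row metal, so the complex is high-spin.
An octahedral high-spin d⁴ ion is t₂g³e_g¹, giving 4 unpaired electrons.

4 unpaired electrons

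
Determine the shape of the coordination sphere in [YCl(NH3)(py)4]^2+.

octahedral

Summing ligand charges against the +2 overall charge gives an oxidation state of +3 for yttrium.
Yttrium is a group-3 element; Y(III) is therefore d⁰.
Coordination number: 6.
Six donors around a single metal centre give an octahedral coordination sphere.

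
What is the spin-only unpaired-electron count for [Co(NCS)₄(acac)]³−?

Ligand charges: each isothiocyanate is −1; each acetylacetonate is −1. With an overall charge of −3 the cobalt centre must be in the +2 oxidation state.
Cobalt is a group-9 element; Co(II) is therefore d⁷.
Counting donor atoms: 4×isothiocyanate (monodentate) → 4 donors; 1×acetylacetonate (bidentate) → 2 donors. Coordination number = 6.
The spin state decides the count: Acetylacetonate and isothiocyanate are weak-field ligands for a first-row metal, so the complex is high-spin.
An octahedral high-spin d⁷ ion is t₂g⁵e_g², giving 3 unpaired electrons.

3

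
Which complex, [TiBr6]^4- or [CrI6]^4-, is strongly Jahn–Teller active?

[CrI6]^4-

[TiBr6]^4-: Summing ligand charges against the −4 overall charge gives an oxidation state of +2 for titanium. Ti sits in group 4, so the d-electron count is 4 − 2 = 2. The d² configuration leaves the e_g set evenly filled (or empty) — no strong Jahn–Teller driving force.
[CrI6]^4-: Ligand charges: each iodide is −1. With an overall charge of −4 the chromium centre must be in the +2 oxidation state. Group 6 minus oxidation state 2 gives a d⁴ configuration. Iodide is a weak-field ligand for a first-row metal, so the complex is high-spin. The t₂g³e_g¹ (high-spin) configuration has an unevenly filled e_g set; the Jahn–Teller theorem predicts a tetragonal distortion (typically axial elongation) to lift the degeneracy.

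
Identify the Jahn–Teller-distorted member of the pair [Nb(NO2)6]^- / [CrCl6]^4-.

[CrCl6]^4-

[Nb(NO2)6]^-: Each nitro (N-bound nitrite) is −1; balancing the −1 overall charge requires Nb(V). Nb sits in group 5, so the d-electron count is 5 − 5 = 0. The d⁰ configuration leaves the e_g set evenly filled (or empty) — no strong Jahn–Teller driving force.
[CrCl6]^4-: Each chloride is −1; balancing the −4 overall charge requires Cr(II). Cr sits in group 6, so the d-electron count is 6 − 2 = 4. Chloride is a weak-field ligand for a first-row metal, so the complex is high-spin. The t₂g³e_g¹ (high-spin) configuration has an unevenly filled e_g set; the Jahn–Teller theorem predicts a tetragonal distortion (typically axial elongation) to lift the degeneracy.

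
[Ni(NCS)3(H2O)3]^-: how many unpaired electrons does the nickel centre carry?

Each isothiocyanate is −1; water is neutral; balancing the −1 overall charge requires Ni(II).
Nickel is a group-10 element; Ni(II) is therefore d⁸.
In an octahedral field the d⁸ configuration is t₂g⁶e_g² (only one arrangement possible), giving 2 unpaired electrons.

2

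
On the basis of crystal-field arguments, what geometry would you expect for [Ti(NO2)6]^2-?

Summing ligand charges against the −2 overall charge gives an oxidation state of +4 for titanium.
Titanium is a group-4 element; Ti(IV) is therefore d⁰.
Coordination number: 6.
Six donors around a single metal centre give an octahedral coordination sphere.

octahedral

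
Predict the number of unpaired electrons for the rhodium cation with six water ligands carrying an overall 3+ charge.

Ligand charges: water is neutral. With an overall charge of +3 the rhodium centre must be in the +3 oxidation state.
Rh sits in group 9, so the d-electron count is 9 − 3 = 6.
The spin state decides the count: a 4d ion has a large Δₒ and is invariably low-spin.
An octahedral low-spin d⁶ ion is t₂g⁶e_g⁰, giving 0 unpaired electrons.

0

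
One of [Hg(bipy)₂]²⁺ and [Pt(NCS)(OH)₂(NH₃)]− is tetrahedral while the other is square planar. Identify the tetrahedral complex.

[Hg(bipy)₂]²⁺

For [Hg(bipy)₂]²⁺: Ligand charges: 2,2′-bipyridine is neutral. With an overall charge of +2 the mercury centre must be in the +2 oxidation state. Mercury is a group-12 element; Hg(II) is therefore d¹⁰. A d¹⁰ ion has no crystal-field stabilisation preference between square planar and tetrahedral, so four ligands adopt the sterically favoured tetrahedral geometry. → tetrahedral.
For [Pt(NCS)(OH)₂(NH₃)]−: Ligand charges: each isothiocyanate is −1; each hydroxide is −1; ammonia is neutral. With an overall charge of −1 the platinum centre must be in the +2 oxidation state. Pt sits in group 10, so the d-electron count is 10 − 2 = 8. A 5d d⁸ ion has a large crystal-field splitting; square planar leaves the high-energy d_{x²−y²} orbital empty and maximises CFSE. → square planar.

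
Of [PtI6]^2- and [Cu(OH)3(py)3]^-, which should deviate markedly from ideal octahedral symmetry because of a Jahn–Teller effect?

[Cu(OH)3(py)3]^-

[PtI6]^2-: Each iodide is −1; balancing the −2 overall charge requires Pt(IV). Platinum is a group-10 element; Pt(IV) is therefore d⁶. A 5d ion has a large Δₒ and is invariably low-spin. The d⁶ configuration leaves the e_g set evenly filled (or empty) — no strong Jahn–Teller driving force.
[Cu(OH)3(py)3]^-: Each hydroxide is −1; pyridine is neutral; balancing the −1 overall charge requires Cu(II). Cu sits in group 11, so the d-electron count is 11 − 2 = 9. The t₂g⁶e_g³ configuration has an unevenly filled e_g set; the Jahn–Teller theorem predicts a tetragonal distortion (typically axial elongation) to lift the degeneracy.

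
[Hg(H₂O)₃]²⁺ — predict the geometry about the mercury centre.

Summing ligand charges against the +2 overall charge gives an oxidation state of +2 for mercury.
Group 12 minus oxidation state 2 gives a d¹⁰ configuration.
Coordination number: 3.
Three ligands around a d¹⁰ centre minimise repulsion in a trigonal-planar arrangement.

trigonal planar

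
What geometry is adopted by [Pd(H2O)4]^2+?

Summing ligand charges against the +2 overall charge gives an oxidation state of +2 for palladium.
Palladium is a group-10 element; Pd(II) is therefore d⁸.
Coordination number: 4.
A 4d d⁸ ion has a large crystal-field splitting; square planar leaves the high-energy d_{x²−y²} orbital empty and maximises CFSE.

square planar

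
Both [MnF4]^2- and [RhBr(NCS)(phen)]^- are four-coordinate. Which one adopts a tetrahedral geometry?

For [MnF4]^2-: Ligand charges: each fluoride is −1. With an overall charge of −2 the manganese centre must be in the +2 oxidation state. Manganese is a group-7 element; Mn(II) is therefore d⁵. A high-spin d⁵ ion has zero CFSE in either geometry, so four ligands adopt the sterically favoured tetrahedral geometry. → tetrahedral.
For [RhBr(NCS)(phen)]^-: Each bromide is −1; each isothiocyanate is −1; 1,10-phenanthroline is neutral; balancing the −1 overall charge requires Rh(I). Rhodium is a group-9 element; Rh(I) is therefore d⁸. A 4d d⁸ ion has a large crystal-field splitting; square planar leaves the high-energy d_{x²−y²} orbital empty and maximises CFSE. → square planar.

[MnF4]^2-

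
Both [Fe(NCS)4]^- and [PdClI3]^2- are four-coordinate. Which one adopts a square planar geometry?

For [Fe(NCS)4]^-: Each isothiocyanate is −1; balancing the −1 overall charge requires Fe(III). Iron is a group-8 element; Fe(III) is therefore d⁵. A high-spin d⁵ ion has zero CFSE in either geometry, so four ligands adopt the sterically favoured tetrahedral geometry. → tetrahedral.
For [PdClI3]^2-: Summing ligand charges against the −2 overall charge gives an oxidation state of +2 for palladium. Palladium is a group-10 element; Pd(II) is therefore d⁸. A 4d d⁸ ion has a large crystal-field splitting; square planar leaves the high-energy d_{x²−y²} orbital empty and maximises CFSE. → square planar.

[PdClI3]^2-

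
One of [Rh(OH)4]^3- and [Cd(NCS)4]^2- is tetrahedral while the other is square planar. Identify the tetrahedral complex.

For [Rh(OH)4]^3-: Summing ligand charges against the −3 overall charge gives an oxidation state of +1 for rhodium. Group 9 minus oxidation state 1 gives a d⁸ configuration. A 4d d⁸ ion has a large crystal-field splitting; square planar leaves the high-energy d_{x²−y²} orbital empty and maximises CFSE. → square planar.
For [Cd(NCS)4]^2-: Each isothiocyanate is −1; balancing the −2 overall charge requires Cd(II). Group 12 minus oxidation state 2 gives a d¹⁰ configuration. A d¹⁰ ion has no crystal-field stabilisation preference between square planar and tetrahedral, so four ligands adopt the sterically favoured tetrahedral geometry. → tetrahedral.

[Cd(NCS)4]^2-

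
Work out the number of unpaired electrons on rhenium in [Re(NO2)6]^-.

Summing ligand charges against the −1 overall charge gives an oxidation state of +5 for rhenium.
Group 7 minus oxidation state 5 gives a d² configuration.
In an octahedral field the d² configuration is t₂g²e_g⁰ (only one arrangement possible), giving 2 unpaired electrons.

2 unpaired electrons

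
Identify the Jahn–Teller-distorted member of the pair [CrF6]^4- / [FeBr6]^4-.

[CrF6]^4-: Summing ligand charges against the −4 overall charge gives an oxidation state of +2 for chromium. Cr sits in group 6, so the d-electron count is 6 − 2 = 4. Fluoride is a weak-field ligand for a first-row metal, so the complex is high-spin. The t₂g³e_g¹ (high-spin) configuration has an unevenly filled e_g set; the Jahn–Teller theorem predicts a tetragonal distortion (typically axial elongation) to lift the degeneracy.
[FeBr6]^4-: Summing ligand charges against the −4 overall charge gives an oxidation state of +2 for iron. Fe sits in group 8, so the d-electron count is 8 − 2 = 6. Bromide is a weak-field ligand for a first-row metal, so the complex is high-spin. The d⁶ configuration leaves the e_g set evenly filled (or empty) — no strong Jahn–Teller driving force.

[CrF6]^4-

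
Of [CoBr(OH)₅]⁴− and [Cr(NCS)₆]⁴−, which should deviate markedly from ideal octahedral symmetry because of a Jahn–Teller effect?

[CoBr(OH)₅]⁴−: Each bromide is −1; each hydroxide is −1; balancing the −4 overall charge requires Co(II). Group 9 minus oxidation state 2 gives a d⁷ configuration. Bromide and hydroxide are weak-field ligands for a first-row metal, so the complex is high-spin. The d⁷ configuration leaves the e_g set evenly filled (or empty) — no strong Jahn–Teller driving force.
[Cr(NCS)₆]⁴−: Each isothiocyanate is −1; balancing the −4 overall charge requires Cr(II). Group 6 minus oxidation state 2 gives a d⁴ configuration. Isothiocyanate is a weak-field ligand for a first-row metal, so the complex is high-spin. The t₂g³e_g¹ (high-spin) configuration has an unevenly filled e_g set; the Jahn–Teller theorem predicts a tetragonal distortion (typically axial elongation) to lift the degeneracy.

[Cr(NCS)₆]⁴−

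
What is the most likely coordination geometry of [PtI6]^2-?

Ligand charges: each iodide is −1. With an overall charge of −2 the platinum centre must be in the +4 oxidation state.
Platinum is a group-10 element; Pt(IV) is therefore d⁶.
With 6 monodentate ligands the coordination number is 6.
Six donors around a single metal centre give an octahedral coordination sphere.

octahedral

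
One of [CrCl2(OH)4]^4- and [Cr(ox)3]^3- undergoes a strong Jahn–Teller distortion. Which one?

[CrCl2(OH)4]^4-: Ligand charges: each chloride is −1; each hydroxide is −1. With an overall charge of −4 the chromium centre must be in the +2 oxidation state. Group 6 minus oxidation state 2 gives a d⁴ configuration. Chloride and hydroxide are weak-field ligands for a first-row metal, so the complex is high-spin. The t₂g³e_g¹ (high-spin) configuration has an unevenly filled e_g set; the Jahn–Teller theorem predicts a tetragonal distortion (typically axial elongation) to lift the degeneracy.
[Cr(ox)3]^3-: Ligand charges: each oxalate is −2. With an overall charge of −3 the chromium centre must be in the +3 oxidation state. Group 6 minus oxidation state 3 gives a d³ configuration. The d³ configuration leaves the e_g set evenly filled (or empty) — no strong Jahn–Teller driving force.

[CrCl2(OH)4]^4-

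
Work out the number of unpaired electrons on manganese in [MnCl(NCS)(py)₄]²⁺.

3 unpaired electrons

Ligand charges: each chloride is −1; each isothiocyanate is −1; pyridine is neutral. With an overall charge of +2 the manganese centre must be in the +4 oxidation state.
Group 7 minus oxidation state 4 gives a d³ configuration.
In an octahedral field the d³ configuration is t₂g³e_g⁰ (only one arrangement possible), giving 3 unpaired electrons.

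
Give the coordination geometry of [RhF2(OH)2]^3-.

square planar

Each fluoride is −1; each hydroxide is −1; balancing the −3 overall charge requires Rh(I).
Group 9 minus oxidation state 1 gives a d⁸ configuration.
Coordination number: 4.
A 4d d⁸ ion has a large crystal-field splitting; square planar leaves the high-energy d_{x²−y²} orbital empty and maximises CFSE.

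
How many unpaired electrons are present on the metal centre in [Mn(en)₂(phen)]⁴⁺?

Ligand charges: ethylenediamine is neutral; 1,10-phenanthroline is neutral. With an overall charge of +4 the manganese centre must be in the +4 oxidation state.
Group 7 minus oxidation state 4 gives a d³ configuration.
Counting donor atoms: 2×ethylenediamine (bidentate) → 4 donors; 1×1,10-phenanthroline (bidentate) → 2 donors. Coordination number = 6.
In an octahedral field the d³ configuration is t₂g³e_g⁰ (only one arrangement possible), giving 3 unpaired electrons.

3 unpaired electrons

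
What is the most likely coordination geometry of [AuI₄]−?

square planar

Ligand charges: each iodide is −1. With an overall charge of −1 the gold centre must be in the +3 oxidation state.
Group 11 minus oxidation state 3 gives a d⁸ configuration.
Coordination number: 4.
A 5d d⁸ ion has a large crystal-field splitting; square planar leaves the high-energy d_{x²−y²} orbital empty and maximises CFSE.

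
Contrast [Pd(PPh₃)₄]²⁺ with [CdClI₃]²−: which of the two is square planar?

[Pd(PPh₃)₄]²⁺

For [Pd(PPh₃)₄]²⁺: Triphenylphosphine is neutral; balancing the +2 overall charge requires Pd(II). Palladium is a group-10 element; Pd(II) is therefore d⁸. A 4d d⁸ ion has a large crystal-field splitting; square planar leaves the high-energy d_{x²−y²} orbital empty and maximises CFSE. → square planar.
For [CdClI₃]²−: Ligand charges: each chloride is −1; each iodide is −1. With an overall charge of −2 the cadmium centre must be in the +2 oxidation state. Cadmium is a group-12 element; Cd(II) is therefore d¹⁰. A d¹⁰ ion has no crystal-field stabilisation preference between square planar and tetrahedral, so four ligands adopt the sterically favoured tetrahedral geometry. → tetrahedral.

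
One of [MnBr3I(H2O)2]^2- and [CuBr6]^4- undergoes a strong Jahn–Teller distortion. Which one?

[MnBr3I(H2O)2]^2-: Each bromide is −1; each iodide is −1; water is neutral; balancing the −2 overall charge requires Mn(II). Manganese is a group-7 element; Mn(II) is therefore d⁵. Bromide and iodide are weak-field ligands for a first-row metal, so the complex is high-spin. The d⁵ configuration leaves the e_g set evenly filled (or empty) — no strong Jahn–Teller driving force.
[CuBr6]^4-: Summing ligand charges against the −4 overall charge gives an oxidation state of +2 for copper. Copper is a group-11 element; Cu(II) is therefore d⁹. The t₂g⁶e_g³ configuration has an unevenly filled e_g set; the Jahn–Teller theorem predicts a tetragonal distortion (typically axial elongation) to lift the degeneracy.

[CuBr6]^4-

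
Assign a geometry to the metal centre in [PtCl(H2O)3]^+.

square planar

Ligand charges: each chloride is −1; water is neutral. With an overall charge of +1 the platinum centre must be in the +2 oxidation state.
Group 10 minus oxidation state 2 gives a d⁸ configuration.
Coordination number: 4.
A 5d d⁸ ion has a large crystal-field splitting; square planar leaves the high-energy d_{x²−y²} orbital empty and maximises CFSE.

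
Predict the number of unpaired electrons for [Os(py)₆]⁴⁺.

Summing ligand charges against the +4 overall charge gives an oxidation state of +4 for osmium.
Osmium is a group-8 element; Os(IV) is therefore d⁴.
The spin state decides the count: a 5d ion has a large Δₒ and is invariably low-spin.
An octahedral low-spin d⁴ ion is t₂g⁴e_g⁰, giving 2 unpaired electrons.

2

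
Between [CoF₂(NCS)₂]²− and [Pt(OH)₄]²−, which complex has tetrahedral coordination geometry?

[CoF₂(NCS)₂]²−

For [CoF₂(NCS)₂]²−: Ligand charges: each fluoride is −1; each isothiocyanate is −1. With an overall charge of −2 the cobalt centre must be in the +2 oxidation state. Cobalt is a group-9 element; Co(II) is therefore d⁷. For a high-spin 3d d⁷ ion with weak-field ligands the small Δₜ gives little square-planar CFSE advantage, so four ligands adopt the sterically favoured tetrahedral geometry. → tetrahedral.
For [Pt(OH)₄]²−: Each hydroxide is −1; balancing the −2 overall charge requires Pt(II). Platinum is a group-10 element; Pt(II) is therefore d⁸. A 5d d⁸ ion has a large crystal-field splitting; square planar leaves the high-energy d_{x²−y²} orbital empty and maximises CFSE. → square planar.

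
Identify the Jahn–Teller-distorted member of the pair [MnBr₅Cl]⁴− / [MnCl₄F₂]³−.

[MnCl₄F₂]³−

[MnBr₅Cl]⁴−: Summing ligand charges against the −4 overall charge gives an oxidation state of +2 for manganese. Mn sits in group 7, so the d-electron count is 7 − 2 = 5. Bromide and chloride are weak-field ligands for a first-row metal, so the complex is high-spin. The d⁵ configuration leaves the e_g set evenly filled (or empty) — no strong Jahn–Teller driving force.
[MnCl₄F₂]³−: Each chloride is −1; each fluoride is −1; balancing the −3 overall charge requires Mn(III). Manganese is a group-7 element; Mn(III) is therefore d⁴. Chloride and fluoride are weak-field ligands for a first-row metal, so the complex is high-spin. The t₂g³e_g¹ (high-spin) configuration has an unevenly filled e_g set; the Jahn–Teller theorem predicts a tetragonal distortion (typically axial elongation) to lift the degeneracy.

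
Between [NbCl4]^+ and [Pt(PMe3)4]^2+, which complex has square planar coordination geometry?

For [NbCl4]^+: Ligand charges: each chloride is −1. With an overall charge of +1 the niobium centre must be in the +5 oxidation state. Group 5 minus oxidation state 5 gives a d⁰ configuration. A d⁰ ion has no crystal-field stabilisation preference between square planar and tetrahedral, so four ligands adopt the sterically favoured tetrahedral geometry. → tetrahedral.
For [Pt(PMe3)4]^2+: Trimethylphosphine is neutral; balancing the +2 overall charge requires Pt(II). Platinum is a group-10 element; Pt(II) is therefore d⁸. A 5d d⁸ ion has a large crystal-field splitting; square planar leaves the high-energy d_{x²−y²} orbital empty and maximises CFSE. → square planar.

[Pt(PMe3)4]^2+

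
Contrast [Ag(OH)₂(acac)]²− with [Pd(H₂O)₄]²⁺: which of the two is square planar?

[Pd(H₂O)₄]²⁺

For [Ag(OH)₂(acac)]²−: Ligand charges: each hydroxide is −1; each acetylacetonate is −1. With an overall charge of −2 the silver centre must be in the +1 oxidation state. Group 11 minus oxidation state 1 gives a d¹⁰ configuration. A d¹⁰ ion has no crystal-field stabilisation preference between square planar and tetrahedral, so four ligands adopt the sterically favoured tetrahedral geometry. → tetrahedral.
For [Pd(H₂O)₄]²⁺: Summing ligand charges against the +2 overall charge gives an oxidation state of +2 for palladium. Palladium is a group-10 element; Pd(II) is therefore d⁸. A 4d d⁸ ion has a large crystal-field splitting; square planar leaves the high-energy d_{x²−y²} orbital empty and maximises CFSE. → square planar.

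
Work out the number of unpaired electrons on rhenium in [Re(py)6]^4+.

Pyridine is neutral; balancing the +4 overall charge requires Re(IV).
Re sits in group 7, so the d-electron count is 7 − 4 = 3.
In an octahedral field the d³ configuration is t₂g³e_g⁰ (only one arrangement possible), giving 3 unpaired electrons.

3 unpaired electrons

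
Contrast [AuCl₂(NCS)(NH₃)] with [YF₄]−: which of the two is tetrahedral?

For [AuCl₂(NCS)(NH₃)]: Each chloride is −1; each isothiocyanate is −1; ammonia is neutral; balancing the 0 overall charge requires Au(III). Au sits in group 11, so the d-electron count is 11 − 3 = 8. A 5d d⁸ ion has a large crystal-field splitting; square planar leaves the high-energy d_{x²−y²} orbital empty and maximises CFSE. → square planar.
For [YF₄]−: Ligand charges: each fluoride is −1. With an overall charge of −1 the yttrium centre must be in the +3 oxidation state. Yttrium is a group-3 element; Y(III) is therefore d⁰. A d⁰ ion has no crystal-field stabilisation preference between square planar and tetrahedral, so four ligands adopt the sterically favoured tetrahedral geometry. → tetrahedral.

[YF₄]−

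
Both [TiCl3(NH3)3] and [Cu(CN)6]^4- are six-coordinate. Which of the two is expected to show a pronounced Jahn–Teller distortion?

[Cu(CN)6]^4-

[TiCl3(NH3)3]: Summing ligand charges against the 0 overall charge gives an oxidation state of +3 for titanium. Titanium is a group-4 element; Ti(III) is therefore d¹. The d¹ configuration leaves the e_g set evenly filled (or empty) — no strong Jahn–Teller driving force.
[Cu(CN)6]^4-: Ligand charges: each cyanide is −1. With an overall charge of −4 the copper centre must be in the +2 oxidation state. Cu sits in group 11, so the d-electron count is 11 − 2 = 9. The t₂g⁶e_g³ configuration has an unevenly filled e_g set; the Jahn–Teller theorem predicts a tetragonal distortion (typically axial elongation) to lift the degeneracy.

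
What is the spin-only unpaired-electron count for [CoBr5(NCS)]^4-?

Summing ligand charges against the −4 overall charge gives an oxidation state of +2 for cobalt.
Co sits in group 9, so the d-electron count is 9 − 2 = 7.
The spin state decides the count: Bromide and isothiocyanate are weak-field ligands for a first-row metal, so the complex is high-spin.
An octahedral high-spin d⁷ ion is t₂g⁵e_g², giving 3 unpaired electrons.

3 unpaired electrons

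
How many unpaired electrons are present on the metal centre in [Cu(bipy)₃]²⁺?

Summing ligand charges against the +2 overall charge gives an oxidation state of +2 for copper.
Cu sits in group 11, so the d-electron count is 11 − 2 = 9.
Counting donor atoms: 3×2,2′-bipyridine (bidentate) → 6 donors. Coordination number = 6.
In an octahedral field the d⁹ configuration is t₂g⁶e_g³ (only one arrangement possible), giving 1 unpaired electron.

1 unpaired electron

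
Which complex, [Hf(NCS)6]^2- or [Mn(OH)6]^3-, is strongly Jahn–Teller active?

[Hf(NCS)6]^2-: Ligand charges: each isothiocyanate is −1. With an overall charge of −2 the hafnium centre must be in the +4 oxidation state. Group 4 minus oxidation state 4 gives a d⁰ configuration. The d⁰ configuration leaves the e_g set evenly filled (or empty) — no strong Jahn–Teller driving force.
[Mn(OH)6]^3-: Summing ligand charges against the −3 overall charge gives an oxidation state of +3 for manganese. Group 7 minus oxidation state 3 gives a d⁴ configuration. Hydroxide is a weak-field ligand for a first-row metal, so the complex is high-spin. The t₂g³e_g¹ (high-spin) configuration has an unevenly filled e_g set; the Jahn–Teller theorem predicts a tetragonal distortion (typically axial elongation) to lift the degeneracy.

[Mn(OH)6]^3-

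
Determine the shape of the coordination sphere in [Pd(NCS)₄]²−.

square planar

Summing ligand charges against the −2 overall charge gives an oxidation state of +2 for palladium.
Palladium is a group-10 element; Pd(II) is therefore d⁸.
Coordination number: 4.
A 4d d⁸ ion has a large crystal-field splitting; square planar leaves the high-energy d_{x²−y²} orbital empty and maximises CFSE.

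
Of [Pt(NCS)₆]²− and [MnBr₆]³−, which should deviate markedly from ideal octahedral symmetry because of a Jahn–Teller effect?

[Pt(NCS)₆]²−: Ligand charges: each isothiocyanate is −1. With an overall charge of −2 the platinum centre must be in the +4 oxidation state. Platinum is a group-10 element; Pt(IV) is therefore d⁶. A 5d ion has a large Δₒ and is invariably low-spin. The d⁶ configuration leaves the e_g set evenly filled (or empty) — no strong Jahn–Teller driving force.
[MnBr₆]³−: Summing ligand charges against the −3 overall charge gives an oxidation state of +3 for manganese. Manganese is a group-7 element; Mn(III) is therefore d⁴. Bromide is a weak-field ligand for a first-row metal, so the complex is high-spin. The t₂g³e_g¹ (high-spin) configuration has an unevenly filled e_g set; the Jahn–Teller theorem predicts a tetragonal distortion (typically axial elongation) to lift the degeneracy.

[MnBr₆]³−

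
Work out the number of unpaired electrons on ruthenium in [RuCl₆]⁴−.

0

Each chloride is −1; balancing the −4 overall charge requires Ru(II).
Group 8 minus oxidation state 2 gives a d⁶ configuration.
The spin state decides the count: a 4d ion has a large Δₒ and is invariably low-spin.
An octahedral low-spin d⁶ ion is t₂g⁶e_g⁰, giving 0 unpaired electrons.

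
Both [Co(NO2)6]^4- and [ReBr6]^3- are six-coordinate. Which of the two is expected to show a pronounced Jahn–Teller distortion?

[Co(NO2)6]^4-

[Co(NO2)6]^4-: Ligand charges: each nitro (N-bound nitrite) is −1. With an overall charge of −4 the cobalt centre must be in the +2 oxidation state. Group 9 minus oxidation state 2 gives a d⁷ configuration. Nitro (N-bound nitrite) is a strong-field ligand (high in the spectrochemical series) for a first-row metal, so the complex is low-spin. The t₂g⁶e_g¹ (low-spin) configuration has an unevenly filled e_g set; the Jahn–Teller theorem predicts a tetragonal distortion (typically axial elongation) to lift the degeneracy.
[ReBr6]^3-: Summing ligand charges against the −3 overall charge gives an oxidation state of +3 for rhenium. Group 7 minus oxidation state 3 gives a d⁴ configuration. A 5d ion has a large Δₒ and is invariably low-spin. The d⁴ configuration leaves the e_g set evenly filled (or empty) — no strong Jahn–Teller driving force.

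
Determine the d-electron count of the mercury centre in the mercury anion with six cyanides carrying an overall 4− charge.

d10

Ligand charges: each cyanide is −1. With an overall charge of −4 the mercury centre must be in the +2 oxidation state.
Mercury is a group-12 element; Hg(II) is therefore d¹⁰.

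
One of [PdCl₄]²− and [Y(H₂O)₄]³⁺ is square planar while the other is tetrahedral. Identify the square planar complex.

For [PdCl₄]²−: Ligand charges: each chloride is −1. With an overall charge of −2 the palladium centre must be in the +2 oxidation state. Pd sits in group 10, so the d-electron count is 10 − 2 = 8. A 4d d⁸ ion has a large crystal-field splitting; square planar leaves the high-energy d_{x²−y²} orbital empty and maximises CFSE. → square planar.
For [Y(H₂O)₄]³⁺: Summing ligand charges against the +3 overall charge gives an oxidation state of +3 for yttrium. Yttrium is a group-3 element; Y(III) is therefore d⁰. A d⁰ ion has no crystal-field stabilisation preference between square planar and tetrahedral, so four ligands adopt the sterically favoured tetrahedral geometry. → tetrahedral.

[PdCl₄]²−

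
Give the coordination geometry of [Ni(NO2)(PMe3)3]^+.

square planar

Summing ligand charges against the +1 overall charge gives an oxidation state of +2 for nickel.
Nickel is a group-10 element; Ni(II) is therefore d⁸.
Coordination number: 4.
Nitro (N-bound nitrite) and trimethylphosphine are strong-field ligands (high in the spectrochemical series).
A 3d d⁸ ion with strong-field ligands gains enough CFSE to favour square planar over tetrahedral.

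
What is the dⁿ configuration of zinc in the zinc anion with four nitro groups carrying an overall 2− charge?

d¹⁰

Summing ligand charges against the −2 overall charge gives an oxidation state of +2 for zinc.
Group 12 minus oxidation state 2 gives a d¹⁰ configuration.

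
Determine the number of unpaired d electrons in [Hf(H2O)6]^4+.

Summing ligand charges against the +4 overall charge gives an oxidation state of +4 for hafnium.
Group 4 minus oxidation state 4 gives a d⁰ configuration.
In an octahedral field the d⁰ configuration is t₂g⁰e_g⁰, giving 0 unpaired electrons.

0 unpaired electrons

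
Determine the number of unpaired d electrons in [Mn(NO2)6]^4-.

1

Summing ligand charges against the −4 overall charge gives an oxidation state of +2 for manganese.
Mn sits in group 7, so the d-electron count is 7 − 2 = 5.
The spin state decides the count: Nitro (N-bound nitrite) is a strong-field ligand (high in the spectrochemical series) for a first-row metal, so the complex is low-spin.
An octahedral low-spin d⁵ ion is t₂g⁵e_g⁰, giving 1 unpaired electron.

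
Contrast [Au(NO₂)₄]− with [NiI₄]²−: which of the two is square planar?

For [Au(NO₂)₄]−: Ligand charges: each nitro (N-bound nitrite) is −1. With an overall charge of −1 the gold centre must be in the +3 oxidation state. Gold is a group-11 element; Au(III) is therefore d⁸. A 5d d⁸ ion has a large crystal-field splitting; square planar leaves the high-energy d_{x²−y²} orbital empty and maximises CFSE. → square planar.
For [NiI₄]²−: Each iodide is −1; balancing the −2 overall charge requires Ni(II). Nickel is a group-10 element; Ni(II) is therefore d⁸. Iodide is a weak-field ligand. With weak-field ligands the CFSE gain from square planar is small, so a 3d d⁸ ion takes the sterically preferred tetrahedral geometry. → tetrahedral.

[Au(NO₂)₄]−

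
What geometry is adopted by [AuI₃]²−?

trigonal planar

Summing ligand charges against the −2 overall charge gives an oxidation state of +1 for gold.
Au sits in group 11, so the d-electron count is 11 − 1 = 10.
With 3 monodentate ligands the coordination number is 3.
Three ligands around a d¹⁰ centre minimise repulsion in a trigonal-planar arrangement.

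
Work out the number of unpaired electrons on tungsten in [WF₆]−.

Ligand charges: each fluoride is −1. With an overall charge of −1 the tungsten centre must be in the +5 oxidation state.
W sits in group 6, so the d-electron count is 6 − 5 = 1.
In an octahedral field the d¹ configuration is t₂g¹e_g⁰ (only one arrangement possible), giving 1 unpaired electron.

1 unpaired electron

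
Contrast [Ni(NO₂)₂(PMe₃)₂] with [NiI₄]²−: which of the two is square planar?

[Ni(NO₂)₂(PMe₃)₂]

For [Ni(NO₂)₂(PMe₃)₂]: Ligand charges: each nitro (N-bound nitrite) is −1; trimethylphosphine is neutral. With an overall charge of 0 the nickel centre must be in the +2 oxidation state. Nickel is a group-10 element; Ni(II) is therefore d⁸. Nitro (N-bound nitrite) and trimethylphosphine are strong-field ligands (high in the spectrochemical series). A 3d d⁸ ion with strong-field ligands gains enough CFSE to favour square planar over tetrahedral. → square planar.
For [NiI₄]²−: Ligand charges: each iodide is −1. With an overall charge of −2 the nickel centre must be in the +2 oxidation state. Ni sits in group 10, so the d-electron count is 10 − 2 = 8. Iodide is a weak-field ligand. With weak-field ligands the CFSE gain from square planar is small, so a 3d d⁸ ion takes the sterically preferred tetrahedral geometry. → tetrahedral.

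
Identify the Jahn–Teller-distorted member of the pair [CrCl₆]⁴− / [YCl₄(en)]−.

[CrCl₆]⁴−

[CrCl₆]⁴−: Ligand charges: each chloride is −1. With an overall charge of −4 the chromium centre must be in the +2 oxidation state. Chromium is a group-6 element; Cr(II) is therefore d⁴. Chloride is a weak-field ligand for a first-row metal, so the complex is high-spin. The t₂g³e_g¹ (high-spin) configuration has an unevenly filled e_g set; the Jahn–Teller theorem predicts a tetragonal distortion (typically axial elongation) to lift the degeneracy.
[YCl₄(en)]−: Each chloride is −1; ethylenediamine is neutral; balancing the −1 overall charge requires Y(III). Yttrium is a group-3 element; Y(III) is therefore d⁰. The d⁰ configuration leaves the e_g set evenly filled (or empty) — no strong Jahn–Teller driving force.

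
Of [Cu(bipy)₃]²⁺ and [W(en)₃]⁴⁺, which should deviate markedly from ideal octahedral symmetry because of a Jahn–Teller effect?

[Cu(bipy)₃]²⁺: Summing ligand charges against the +2 overall charge gives an oxidation state of +2 for copper. Cu sits in group 11, so the d-electron count is 11 − 2 = 9. The t₂g⁶e_g³ configuration has an unevenly filled e_g set; the Jahn–Teller theorem predicts a tetragonal distortion (typically axial elongation) to lift the degeneracy.
[W(en)₃]⁴⁺: Ethylenediamine is neutral; balancing the +4 overall charge requires W(IV). Tungsten is a group-6 element; W(IV) is therefore d². The d² configuration leaves the e_g set evenly filled (or empty) — no strong Jahn–Teller driving force.

[Cu(bipy)₃]²⁺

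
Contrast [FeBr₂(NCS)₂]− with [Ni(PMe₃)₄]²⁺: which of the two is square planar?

[Ni(PMe₃)₄]²⁺

For [FeBr₂(NCS)₂]−: Each bromide is −1; each isothiocyanate is −1; balancing the −1 overall charge requires Fe(III). Iron is a group-8 element; Fe(III) is therefore d⁵. A high-spin d⁵ ion has zero CFSE in either geometry, so four ligands adopt the sterically favoured tetrahedral geometry. → tetrahedral.
For [Ni(PMe₃)₄]²⁺: Ligand charges: trimethylphosphine is neutral. With an overall charge of +2 the nickel centre must be in the +2 oxidation state. Ni sits in group 10, so the d-electron count is 10 − 2 = 8. Trimethylphosphine is a strong-field ligand (high in the spectrochemical series). A 3d d⁸ ion with strong-field ligands gains enough CFSE to favour square planar over tetrahedral. → square planar.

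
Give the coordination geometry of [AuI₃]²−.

Each iodide is −1; balancing the −2 overall charge requires Au(I).
Group 11 minus oxidation state 1 gives a d¹⁰ configuration.
With 3 monodentate ligands the coordination number is 3.
Three ligands around a d¹⁰ centre minimise repulsion in a trigonal-planar arrangement.

trigonal planar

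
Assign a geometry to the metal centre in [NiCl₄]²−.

Summing ligand charges against the −2 overall charge gives an oxidation state of +2 for nickel.
Ni sits in group 10, so the d-electron count is 10 − 2 = 8.
Coordination number: 4.
Chloride is a weak-field ligand.
With weak-field ligands the CFSE gain from square planar is small, so a 3d d⁸ ion takes the sterically preferred tetrahedral geometry.

tetrahedral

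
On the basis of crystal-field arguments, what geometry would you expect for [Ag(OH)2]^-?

Ligand charges: each hydroxide is −1. With an overall charge of −1 the silver centre must be in the +1 oxidation state.
Ag sits in group 11, so the d-electron count is 11 − 1 = 10.
With 2 monodentate ligands the coordination number is 2.
A d¹⁰ ion with only two ligands adopts a linear arrangement (sp hybridisation; no CFSE preference).

linear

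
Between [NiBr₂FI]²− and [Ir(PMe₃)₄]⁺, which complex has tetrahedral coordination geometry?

For [NiBr₂FI]²−: Each bromide is −1; each fluoride is −1; each iodide is −1; balancing the −2 overall charge requires Ni(II). Group 10 minus oxidation state 2 gives a d⁸ configuration. Bromide, fluoride, and iodide are weak-field ligands. With weak-field ligands the CFSE gain from square planar is small, so a 3d d⁸ ion takes the sterically preferred tetrahedral geometry. → tetrahedral.
For [Ir(PMe₃)₄]⁺: Trimethylphosphine is neutral; balancing the +1 overall charge requires Ir(I). Ir sits in group 9, so the d-electron count is 9 − 1 = 8. A 5d d⁸ ion has a large crystal-field splitting; square planar leaves the high-energy d_{x²−y²} orbital empty and maximises CFSE. → square planar.

[NiBr₂FI]²−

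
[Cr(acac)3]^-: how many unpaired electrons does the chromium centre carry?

Ligand charges: each acetylacetonate is −1. With an overall charge of −1 the chromium centre must be in the +2 oxidation state.
Chromium is a group-6 element; Cr(II) is therefore d⁴.
Counting donor atoms: 3×acetylacetonate (bidentate) → 6 donors. Coordination number = 6.
The spin state decides the count: Acetylacetonate is a weak-field ligand for a first-row metal, so the complex is high-spin.
An octahedral high-spin d⁴ ion is t₂g³e_g¹, giving 4 unpaired electrons.

4 unpaired electrons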